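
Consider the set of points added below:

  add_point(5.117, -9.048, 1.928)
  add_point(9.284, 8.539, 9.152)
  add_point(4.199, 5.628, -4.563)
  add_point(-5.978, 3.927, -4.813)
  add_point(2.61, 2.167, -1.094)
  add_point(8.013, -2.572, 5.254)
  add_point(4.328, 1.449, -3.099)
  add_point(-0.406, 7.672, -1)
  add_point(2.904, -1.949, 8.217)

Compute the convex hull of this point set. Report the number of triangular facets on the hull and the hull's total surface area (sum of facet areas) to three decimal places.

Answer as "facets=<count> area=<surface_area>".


Points on the hull: [0, 1, 2, 3, 5, 6, 7, 8] (8 of 9).

Triangle areas on the boundary:
  f1: (p8, p1, p3) → 103.5303
  f2: (p8, p0, p3) → 81.2965
  f3: (p7, p1, p3) → 25.3946
  f4: (p7, p2, p3) → 23.7192
  f5: (p7, p2, p1) → 43.2551
  f6: (p6, p0, p3) → 58.8655
  f7: (p6, p2, p3) → 22.6992
  f8: (p5, p2, p1) → 75.3091
  f9: (p5, p6, p2) → 16.4489
  f10: (p5, p6, p0) → 38.5850
  f11: (p5, p8, p1) → 34.6538
  f12: (p5, p8, p0) → 23.2609
Σ area = 547.018

Check V−E+F: 8 − 18 + 12 = 2.

facets=12 area=547.018


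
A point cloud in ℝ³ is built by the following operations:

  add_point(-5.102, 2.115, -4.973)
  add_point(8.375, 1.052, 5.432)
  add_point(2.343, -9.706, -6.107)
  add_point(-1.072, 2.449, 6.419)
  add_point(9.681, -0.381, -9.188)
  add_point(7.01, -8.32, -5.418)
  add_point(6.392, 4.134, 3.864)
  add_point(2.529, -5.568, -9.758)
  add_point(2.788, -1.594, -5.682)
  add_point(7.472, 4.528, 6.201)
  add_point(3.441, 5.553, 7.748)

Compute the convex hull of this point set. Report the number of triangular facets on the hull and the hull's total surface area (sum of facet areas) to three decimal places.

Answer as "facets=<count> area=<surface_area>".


Hull vertices (10/11): indices [0, 1, 2, 3, 4, 5, 6, 7, 9, 10].

Facet areas (half cross-product norm):
  f1: (p7, p4, p0) → 52.0617
  f2: (p7, p2, p0) → 32.0411
  f3: (p6, p4, p0) → 94.4474
  f4: (p6, p10, p0) → 37.1462
  f5: (p3, p2, p0) → 84.4611
  f6: (p3, p10, p0) → 29.4168
  f7: (p3, p1, p2) → 79.6230
  f8: (p3, p1, p10) → 19.7493
  f9: (p5, p1, p4) → 63.4847
  f10: (p5, p1, p2) → 32.7664
  f11: (p5, p7, p4) → 28.4335
  f12: (p5, p7, p2) → 13.4199
  f13: (p9, p1, p10) → 6.9858
  f14: (p9, p6, p10) → 5.7764
  f15: (p9, p1, p4) → 25.6472
  f16: (p9, p6, p4) → 11.6386
Σ area = 617.099

Euler characteristic 10−24+16 = 2 ✓

facets=16 area=617.099


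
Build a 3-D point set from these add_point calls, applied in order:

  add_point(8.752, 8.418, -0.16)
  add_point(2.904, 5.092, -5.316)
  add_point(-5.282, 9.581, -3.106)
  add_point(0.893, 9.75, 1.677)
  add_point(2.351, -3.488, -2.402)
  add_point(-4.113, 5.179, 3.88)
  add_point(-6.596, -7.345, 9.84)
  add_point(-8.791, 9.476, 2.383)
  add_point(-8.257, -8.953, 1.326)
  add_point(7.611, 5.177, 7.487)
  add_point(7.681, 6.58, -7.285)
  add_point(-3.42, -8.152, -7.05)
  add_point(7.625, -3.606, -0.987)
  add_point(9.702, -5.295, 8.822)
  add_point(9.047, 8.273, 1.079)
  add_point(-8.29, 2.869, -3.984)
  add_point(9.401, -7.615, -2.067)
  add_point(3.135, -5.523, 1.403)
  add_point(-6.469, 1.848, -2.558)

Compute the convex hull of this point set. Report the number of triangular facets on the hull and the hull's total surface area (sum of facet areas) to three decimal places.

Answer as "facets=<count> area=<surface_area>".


facets=22 area=1300.841

Hull vertices (13/19): indices [0, 2, 3, 6, 7, 8, 9, 10, 11, 13, 14, 15, 16].

Per-facet area ½‖(b−a)×(c−a)‖:
  f1: (p6, p8, p7) → 79.2442
  f2: (p6, p16, p13) → 91.6471
  f3: (p6, p16, p8) → 79.5256
  f4: (p9, p6, p7) → 146.8337
  f5: (p9, p6, p13) → 88.3800
  f6: (p15, p8, p7) → 55.2692
  f7: (p3, p9, p7) → 38.2495
  f8: (p14, p9, p13) → 34.1421
  f9: (p14, p16, p13) → 82.9350
  f10: (p14, p16, p10) → 64.8496
  f11: (p14, p3, p9) → 29.6567
  f12: (p2, p15, p7) → 23.9161
  f13: (p2, p15, p10) → 51.0937
  f14: (p2, p3, p7) → 25.3492
  f15: (p11, p16, p8) → 65.9942
  f16: (p11, p15, p8) → 56.8503
  f17: (p11, p16, p10) → 102.7968
  f18: (p11, p15, p10) → 101.2833
  f19: (p0, p14, p10) → 1.7354
  f20: (p0, p14, p3) → 5.2415
  f21: (p0, p2, p10) → 50.7354
  f22: (p0, p2, p3) → 25.1120
Σ area = 1300.841

Euler: V−E+F = 13−33+22 = 2.


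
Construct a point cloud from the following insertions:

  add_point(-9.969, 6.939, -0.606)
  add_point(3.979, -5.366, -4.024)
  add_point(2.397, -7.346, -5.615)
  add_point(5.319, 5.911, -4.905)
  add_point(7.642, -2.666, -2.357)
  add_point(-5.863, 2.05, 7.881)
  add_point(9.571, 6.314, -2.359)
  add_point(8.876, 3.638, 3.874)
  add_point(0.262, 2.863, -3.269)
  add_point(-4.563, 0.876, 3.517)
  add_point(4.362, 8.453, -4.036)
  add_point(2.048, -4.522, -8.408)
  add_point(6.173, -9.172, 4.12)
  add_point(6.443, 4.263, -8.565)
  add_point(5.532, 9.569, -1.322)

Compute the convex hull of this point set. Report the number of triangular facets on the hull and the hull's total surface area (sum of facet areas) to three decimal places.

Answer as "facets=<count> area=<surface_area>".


facets=18 area=848.142

Hull vertices (11/15): indices [0, 2, 4, 5, 6, 7, 10, 11, 12, 13, 14].

Facet areas (half cross-product norm):
  f1: (p11, p13, p0) → 87.0561
  f2: (p10, p13, p0) → 44.1068
  f3: (p4, p12, p6) → 29.7402
  f4: (p4, p13, p6) → 30.9522
  f5: (p4, p11, p13) → 36.3711
  f6: (p7, p12, p6) → 40.4703
  f7: (p7, p5, p12) → 95.7760
  f8: (p2, p4, p12) → 34.9923
  f9: (p2, p4, p11) → 15.4034
  f10: (p2, p5, p12) → 88.2568
  f11: (p2, p11, p0) → 35.8244
  f12: (p2, p5, p0) → 96.1689
  f13: (p14, p7, p5) → 65.0692
  f14: (p14, p5, p0) → 80.5299
  f15: (p14, p10, p0) → 22.9473
  f16: (p14, p7, p6) → 18.0332
  f17: (p14, p13, p6) → 19.1643
  f18: (p14, p10, p13) → 7.2790
Σ area = 848.142

Euler: V−E+F = 11−27+18 = 2.


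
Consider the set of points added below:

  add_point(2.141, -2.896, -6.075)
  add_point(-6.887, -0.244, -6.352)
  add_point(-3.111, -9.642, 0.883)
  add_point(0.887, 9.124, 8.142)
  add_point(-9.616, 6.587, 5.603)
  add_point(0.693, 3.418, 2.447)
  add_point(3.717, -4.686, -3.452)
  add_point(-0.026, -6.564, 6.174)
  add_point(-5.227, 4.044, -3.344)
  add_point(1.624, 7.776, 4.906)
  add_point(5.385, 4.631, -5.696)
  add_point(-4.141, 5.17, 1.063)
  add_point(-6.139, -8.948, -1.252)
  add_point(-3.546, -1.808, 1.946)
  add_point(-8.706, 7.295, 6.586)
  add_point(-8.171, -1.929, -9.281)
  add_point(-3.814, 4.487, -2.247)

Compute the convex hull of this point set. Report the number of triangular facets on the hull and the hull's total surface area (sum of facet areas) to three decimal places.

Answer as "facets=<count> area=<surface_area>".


Points on the hull: [0, 2, 3, 4, 6, 7, 8, 10, 12, 14, 15] (11 of 17).

Triangle areas on the boundary:
  f1: (p8, p15, p4) → 36.5769
  f2: (p8, p15, p10) → 47.4314
  f3: (p12, p15, p4) → 88.9917
  f4: (p0, p15, p10) → 42.3194
  f5: (p0, p12, p15) → 52.4266
  f6: (p7, p12, p4) → 79.1411
  f7: (p7, p12, p2) → 9.0180
  f8: (p14, p3, p10) → 74.9989
  f9: (p14, p8, p10) → 52.3538
  f10: (p14, p8, p4) → 7.0579
  f11: (p14, p7, p4) → 12.3380
  f12: (p14, p7, p3) → 75.6419
  f13: (p6, p3, p10) → 74.0495
  f14: (p6, p7, p3) → 82.8332
  f15: (p6, p0, p10) → 14.0699
  f16: (p6, p7, p2) → 31.8139
  f17: (p6, p12, p2) → 17.4266
  f18: (p6, p0, p12) → 19.4000
Σ area = 817.889

Euler: V−E+F = 11−27+18 = 2.

facets=18 area=817.889


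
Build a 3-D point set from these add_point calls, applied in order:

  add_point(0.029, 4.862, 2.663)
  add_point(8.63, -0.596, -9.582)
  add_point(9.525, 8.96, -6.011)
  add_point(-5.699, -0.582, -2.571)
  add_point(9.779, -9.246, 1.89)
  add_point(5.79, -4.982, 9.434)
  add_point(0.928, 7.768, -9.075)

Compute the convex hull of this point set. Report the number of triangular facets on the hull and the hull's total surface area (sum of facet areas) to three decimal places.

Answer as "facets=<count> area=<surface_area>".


7 of the 7 inputs are extreme points: [0, 1, 2, 3, 4, 5, 6].

Area of each hull facet:
  f1: (p5, p4, p3) → 80.9559
  f2: (p5, p2, p4) → 94.1928
  f3: (p1, p4, p3) → 110.4432
  f4: (p1, p2, p4) → 70.9456
  f5: (p0, p5, p3) → 62.4226
  f6: (p0, p5, p2) → 86.7308
  f7: (p6, p1, p3) → 70.6391
  f8: (p6, p1, p2) → 44.6731
  f9: (p6, p0, p3) → 53.7871
  f10: (p6, p0, p2) → 54.4119
Σ area = 729.202

Euler characteristic 7−15+10 = 2 ✓

facets=10 area=729.202


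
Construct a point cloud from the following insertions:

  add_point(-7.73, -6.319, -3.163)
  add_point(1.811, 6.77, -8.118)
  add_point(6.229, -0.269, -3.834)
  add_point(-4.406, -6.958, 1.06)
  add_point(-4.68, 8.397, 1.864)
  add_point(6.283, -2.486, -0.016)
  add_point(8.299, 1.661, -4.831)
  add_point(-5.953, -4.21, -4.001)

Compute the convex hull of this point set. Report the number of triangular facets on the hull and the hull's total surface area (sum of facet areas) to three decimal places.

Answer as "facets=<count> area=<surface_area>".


Extreme-point indices: [0, 1, 2, 3, 4, 5, 6, 7] — 8 of 8 on the boundary.

Area of each hull facet:
  f1: (p1, p4, p0) → 91.2657
  f2: (p1, p4, p6) → 52.6759
  f3: (p5, p4, p6) → 51.3998
  f4: (p7, p6, p0) → 11.2334
  f5: (p7, p1, p0) → 1.6406
  f6: (p7, p1, p6) → 61.7549
  f7: (p2, p6, p0) → 9.8394
  f8: (p2, p5, p0) → 32.7466
  f9: (p2, p5, p6) → 5.2904
  f10: (p3, p4, p0) → 41.4535
  f11: (p3, p5, p0) → 28.1741
  f12: (p3, p5, p4) → 83.3904
Σ area = 470.865

Euler characteristic 8−18+12 = 2 ✓

facets=12 area=470.865


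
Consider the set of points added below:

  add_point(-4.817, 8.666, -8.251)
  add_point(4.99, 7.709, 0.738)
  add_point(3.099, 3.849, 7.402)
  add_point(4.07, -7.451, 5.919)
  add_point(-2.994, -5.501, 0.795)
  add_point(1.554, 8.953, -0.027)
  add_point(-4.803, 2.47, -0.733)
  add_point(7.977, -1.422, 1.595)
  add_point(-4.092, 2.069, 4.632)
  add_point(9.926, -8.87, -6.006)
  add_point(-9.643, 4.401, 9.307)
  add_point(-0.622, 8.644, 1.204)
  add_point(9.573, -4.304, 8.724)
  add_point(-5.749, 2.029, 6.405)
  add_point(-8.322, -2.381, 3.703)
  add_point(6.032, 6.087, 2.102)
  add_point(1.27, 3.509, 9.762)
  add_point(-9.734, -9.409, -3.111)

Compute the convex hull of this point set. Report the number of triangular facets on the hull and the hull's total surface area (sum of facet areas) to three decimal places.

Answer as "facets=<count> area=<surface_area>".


facets=18 area=1209.324

Points on the hull: [0, 1, 3, 5, 9, 10, 11, 12, 15, 16, 17] (11 of 18).

Area of each hull facet:
  f1: (p0, p9, p17) → 183.2986
  f2: (p0, p10, p17) → 154.4829
  f3: (p12, p10, p16) → 39.7177
  f4: (p11, p16, p5) → 12.1525
  f5: (p11, p10, p16) → 53.7223
  f6: (p11, p0, p5) → 12.9676
  f7: (p11, p0, p10) → 63.5377
  f8: (p3, p9, p17) → 109.9753
  f9: (p3, p12, p9) → 46.2222
  f10: (p3, p10, p17) → 137.3448
  f11: (p3, p12, p10) → 62.2834
  f12: (p15, p12, p16) → 51.9258
  f13: (p15, p12, p9) → 95.8167
  f14: (p1, p0, p9) → 123.8030
  f15: (p1, p15, p9) → 18.7151
  f16: (p1, p0, p5) → 13.5594
  f17: (p1, p16, p5) → 19.8332
  f18: (p1, p15, p16) → 9.9664
Σ area = 1209.324

Euler: V−E+F = 11−27+18 = 2.


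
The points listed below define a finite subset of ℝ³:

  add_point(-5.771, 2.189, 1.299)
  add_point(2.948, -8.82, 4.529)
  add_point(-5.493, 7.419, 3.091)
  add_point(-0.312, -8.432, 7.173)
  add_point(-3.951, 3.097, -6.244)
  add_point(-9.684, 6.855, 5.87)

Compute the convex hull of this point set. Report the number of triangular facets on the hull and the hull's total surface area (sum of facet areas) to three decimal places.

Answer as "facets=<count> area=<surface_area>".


facets=8 area=342.316

Extreme-point indices: [0, 1, 2, 3, 4, 5] — 6 of 6 on the boundary.

Area of each hull facet:
  f1: (p4, p2, p5) → 21.6361
  f2: (p4, p2, p1) → 88.8777
  f3: (p3, p2, p5) → 43.4321
  f4: (p3, p2, p1) → 35.6635
  f5: (p3, p4, p1) → 36.8426
  f6: (p0, p4, p5) → 23.1435
  f7: (p0, p3, p5) → 45.6243
  f8: (p0, p3, p4) → 47.0964
Σ area = 342.316

Check V−E+F: 6 − 12 + 8 = 2.


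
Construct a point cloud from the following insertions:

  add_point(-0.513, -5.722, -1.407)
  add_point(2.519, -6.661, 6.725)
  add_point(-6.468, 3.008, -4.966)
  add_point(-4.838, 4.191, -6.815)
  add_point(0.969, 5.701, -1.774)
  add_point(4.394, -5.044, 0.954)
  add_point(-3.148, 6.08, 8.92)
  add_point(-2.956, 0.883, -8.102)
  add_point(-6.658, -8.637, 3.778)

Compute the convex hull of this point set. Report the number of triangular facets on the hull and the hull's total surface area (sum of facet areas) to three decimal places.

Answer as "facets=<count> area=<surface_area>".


Extreme-point indices: [0, 1, 2, 3, 4, 5, 6, 7, 8] — 9 of 9 on the boundary.

Area of each hull facet:
  f1: (p1, p5, p8) → 30.8465
  f2: (p1, p6, p8) → 68.6944
  f3: (p1, p6, p5) → 44.3023
  f4: (p0, p5, p8) → 21.2543
  f5: (p0, p7, p8) → 36.7030
  f6: (p0, p7, p5) → 23.9765
  f7: (p2, p6, p8) → 97.4797
  f8: (p2, p7, p8) → 37.5784
  f9: (p4, p6, p5) → 66.2881
  f10: (p4, p7, p5) → 50.3648
  f11: (p3, p2, p7) → 5.4384
  f12: (p3, p4, p7) → 15.7398
  f13: (p3, p2, p6) → 18.1506
  f14: (p3, p4, p6) → 42.2443
Σ area = 559.061

Euler characteristic 9−21+14 = 2 ✓

facets=14 area=559.061


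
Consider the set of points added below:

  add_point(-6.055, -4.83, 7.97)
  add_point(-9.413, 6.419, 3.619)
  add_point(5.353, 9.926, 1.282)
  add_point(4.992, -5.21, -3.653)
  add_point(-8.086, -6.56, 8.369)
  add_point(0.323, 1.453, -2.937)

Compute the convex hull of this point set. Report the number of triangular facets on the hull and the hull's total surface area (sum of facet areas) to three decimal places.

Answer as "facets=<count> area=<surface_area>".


facets=8 area=511.728

Extreme-point indices: [0, 1, 2, 3, 4, 5] — 6 of 6 on the boundary.

Per-facet area ½‖(b−a)×(c−a)‖:
  f1: (p5, p2, p1) → 67.5112
  f2: (p5, p3, p2) → 39.9026
  f3: (p5, p4, p1) → 85.4047
  f4: (p5, p4, p3) → 66.1263
  f5: (p0, p2, p1) → 96.1253
  f6: (p0, p4, p1) → 15.2805
  f7: (p0, p3, p2) → 124.2427
  f8: (p0, p4, p3) → 17.1345
Σ area = 511.728

Check V−E+F: 6 − 12 + 8 = 2.


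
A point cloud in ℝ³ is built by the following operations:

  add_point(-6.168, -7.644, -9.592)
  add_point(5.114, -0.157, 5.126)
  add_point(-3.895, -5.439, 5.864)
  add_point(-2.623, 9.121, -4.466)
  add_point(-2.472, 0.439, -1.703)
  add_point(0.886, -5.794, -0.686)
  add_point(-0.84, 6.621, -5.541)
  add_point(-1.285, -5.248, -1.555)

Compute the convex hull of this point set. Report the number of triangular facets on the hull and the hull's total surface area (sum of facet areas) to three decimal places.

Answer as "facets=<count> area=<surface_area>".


Points on the hull: [0, 1, 2, 3, 5, 6] (6 of 8).

Area of each hull facet:
  f1: (p2, p3, p0) → 126.6805
  f2: (p2, p3, p1) → 80.4600
  f3: (p6, p3, p0) → 20.5958
  f4: (p6, p3, p1) → 21.2536
  f5: (p5, p6, p0) → 75.6428
  f6: (p5, p6, p1) → 58.9204
  f7: (p5, p2, p0) → 44.9763
  f8: (p5, p2, p1) → 35.7167
Σ area = 464.246

Euler: V−E+F = 6−12+8 = 2.

facets=8 area=464.246


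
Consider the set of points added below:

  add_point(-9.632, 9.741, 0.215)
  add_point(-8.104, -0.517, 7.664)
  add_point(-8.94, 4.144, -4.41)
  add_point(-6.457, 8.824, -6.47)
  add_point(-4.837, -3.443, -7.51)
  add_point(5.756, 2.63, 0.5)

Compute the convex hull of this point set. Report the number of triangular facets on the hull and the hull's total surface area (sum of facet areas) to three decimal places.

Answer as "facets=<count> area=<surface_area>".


facets=8 area=488.952

Points on the hull: [0, 1, 2, 3, 4, 5] (6 of 6).

Per-facet area ½‖(b−a)×(c−a)‖:
  f1: (p1, p5, p0) → 96.3696
  f2: (p1, p4, p5) → 102.7620
  f3: (p3, p5, p0) → 57.2829
  f4: (p3, p4, p5) → 84.5108
  f5: (p2, p3, p0) → 19.3351
  f6: (p2, p3, p4) → 24.2688
  f7: (p2, p1, p0) → 44.9905
  f8: (p2, p1, p4) → 59.4319
Σ area = 488.952

Euler characteristic 6−12+8 = 2 ✓


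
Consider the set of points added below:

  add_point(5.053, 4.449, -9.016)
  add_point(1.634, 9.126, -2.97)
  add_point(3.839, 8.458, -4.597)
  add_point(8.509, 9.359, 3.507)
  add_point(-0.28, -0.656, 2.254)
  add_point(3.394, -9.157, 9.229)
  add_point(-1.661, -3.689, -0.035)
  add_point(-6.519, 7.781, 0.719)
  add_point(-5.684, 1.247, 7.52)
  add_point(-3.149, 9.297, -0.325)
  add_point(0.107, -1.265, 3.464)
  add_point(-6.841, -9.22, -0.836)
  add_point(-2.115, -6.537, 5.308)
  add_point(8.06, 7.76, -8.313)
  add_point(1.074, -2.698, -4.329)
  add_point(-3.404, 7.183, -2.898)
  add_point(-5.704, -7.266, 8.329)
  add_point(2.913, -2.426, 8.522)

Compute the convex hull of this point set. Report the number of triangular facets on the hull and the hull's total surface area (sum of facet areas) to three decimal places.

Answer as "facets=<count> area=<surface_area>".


13 of the 18 inputs are extreme points: [0, 1, 3, 5, 7, 8, 9, 11, 13, 14, 15, 16, 17].

Per-facet area ½‖(b−a)×(c−a)‖:
  f1: (p14, p5, p11) → 74.2434
  f2: (p14, p0, p11) → 19.4102
  f3: (p14, p0, p5) → 51.0600
  f4: (p13, p5, p3) → 118.2799
  f5: (p13, p0, p5) → 48.1929
  f6: (p16, p5, p11) → 43.4300
  f7: (p16, p8, p5) → 39.0404
  f8: (p17, p5, p3) → 25.3223
  f9: (p17, p8, p3) → 65.7071
  f10: (p17, p8, p5) → 28.2652
  f11: (p7, p16, p11) → 76.9603
  f12: (p7, p16, p8) → 26.5564
  f13: (p7, p8, p3) → 71.9651
  f14: (p15, p0, p11) → 91.0846
  f15: (p15, p7, p11) → 40.4009
  f16: (p15, p13, p0) → 23.6683
  f17: (p1, p13, p3) → 39.7359
  f18: (p9, p15, p7) → 6.3752
  f19: (p9, p7, p3) → 15.5625
  f20: (p9, p1, p3) → 24.6098
  f21: (p9, p15, p13) → 20.6209
  f22: (p9, p1, p13) → 5.2459
Σ area = 955.737

Check V−E+F: 13 − 33 + 22 = 2.

facets=22 area=955.737


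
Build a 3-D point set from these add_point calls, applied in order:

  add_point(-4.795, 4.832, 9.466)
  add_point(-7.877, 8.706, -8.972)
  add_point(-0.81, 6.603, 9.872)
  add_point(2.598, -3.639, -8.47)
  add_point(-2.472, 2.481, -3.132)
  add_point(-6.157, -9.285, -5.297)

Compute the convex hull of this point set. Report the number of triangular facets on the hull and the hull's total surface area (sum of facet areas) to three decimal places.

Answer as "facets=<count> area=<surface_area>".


Points on the hull: [0, 1, 2, 3, 5] (5 of 6).

Area of each hull facet:
  f1: (p5, p3, p1) → 87.6068
  f2: (p2, p3, p1) → 154.4784
  f3: (p2, p5, p3) → 114.8958
  f4: (p0, p5, p1) → 160.9269
  f5: (p0, p2, p1) → 41.3051
  f6: (p0, p2, p5) → 40.9640
Σ area = 600.177

Check V−E+F: 5 − 9 + 6 = 2.

facets=6 area=600.177


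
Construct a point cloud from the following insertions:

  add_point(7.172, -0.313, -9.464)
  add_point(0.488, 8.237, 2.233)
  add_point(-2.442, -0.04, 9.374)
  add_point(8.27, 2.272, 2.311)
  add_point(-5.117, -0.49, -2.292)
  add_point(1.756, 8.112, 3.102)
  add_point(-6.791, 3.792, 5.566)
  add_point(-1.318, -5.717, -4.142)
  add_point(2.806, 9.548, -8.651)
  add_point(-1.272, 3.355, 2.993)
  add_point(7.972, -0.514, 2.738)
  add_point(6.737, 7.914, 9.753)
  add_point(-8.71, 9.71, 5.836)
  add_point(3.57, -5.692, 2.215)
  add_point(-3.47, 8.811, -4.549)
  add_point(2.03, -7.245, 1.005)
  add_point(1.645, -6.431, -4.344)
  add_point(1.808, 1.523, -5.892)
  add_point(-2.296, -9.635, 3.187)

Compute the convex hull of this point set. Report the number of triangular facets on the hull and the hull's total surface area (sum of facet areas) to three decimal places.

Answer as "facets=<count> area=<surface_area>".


facets=26 area=1004.764

Points on the hull: [0, 2, 3, 4, 6, 7, 8, 10, 11, 12, 13, 14, 15, 16, 18] (15 of 19).

Facet areas (half cross-product norm):
  f1: (p8, p0, p3) → 63.6852
  f2: (p11, p8, p12) → 135.4088
  f3: (p11, p8, p3) → 65.4687
  f4: (p13, p11, p18) → 46.4061
  f5: (p14, p8, p12) → 23.0600
  f6: (p2, p11, p12) → 73.0381
  f7: (p2, p11, p18) → 57.6003
  f8: (p15, p13, p18) → 5.5349
  f9: (p15, p13, p0) → 16.6877
  f10: (p10, p11, p3) → 11.9734
  f11: (p10, p13, p11) → 31.2422
  f12: (p10, p0, p3) → 17.1090
  f13: (p10, p13, p0) → 41.4453
  f14: (p16, p15, p18) → 13.3785
  f15: (p16, p15, p0) → 21.5463
  f16: (p7, p8, p0) → 61.2732
  f17: (p7, p14, p8) → 55.3408
  f18: (p7, p16, p0) → 13.3107
  f19: (p7, p16, p18) → 12.7554
  f20: (p6, p2, p12) → 15.5360
  f21: (p6, p2, p18) → 38.9832
  f22: (p4, p14, p12) → 55.3976
  f23: (p4, p7, p14) → 26.4708
  f24: (p4, p7, p18) → 28.0760
  f25: (p4, p6, p12) → 23.8391
  f26: (p4, p6, p18) → 50.1970
Σ area = 1004.764

Check V−E+F: 15 − 39 + 26 = 2.


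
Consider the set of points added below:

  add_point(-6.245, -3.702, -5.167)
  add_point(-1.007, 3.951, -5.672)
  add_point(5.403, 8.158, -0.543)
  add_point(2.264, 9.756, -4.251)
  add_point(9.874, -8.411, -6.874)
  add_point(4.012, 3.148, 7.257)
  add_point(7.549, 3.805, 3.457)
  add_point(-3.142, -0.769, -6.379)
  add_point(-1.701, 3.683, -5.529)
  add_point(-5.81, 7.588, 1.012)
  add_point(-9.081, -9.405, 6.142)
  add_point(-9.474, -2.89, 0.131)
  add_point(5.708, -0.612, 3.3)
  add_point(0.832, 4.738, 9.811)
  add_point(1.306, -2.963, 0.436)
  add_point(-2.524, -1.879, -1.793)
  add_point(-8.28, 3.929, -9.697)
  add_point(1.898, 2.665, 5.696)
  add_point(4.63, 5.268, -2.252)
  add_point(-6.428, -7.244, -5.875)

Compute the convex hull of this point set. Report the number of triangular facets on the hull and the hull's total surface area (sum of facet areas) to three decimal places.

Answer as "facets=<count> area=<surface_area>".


facets=20 area=1113.107

12 of the 20 inputs are extreme points: [2, 3, 4, 5, 6, 9, 10, 11, 12, 13, 16, 19].

Area of each hull facet:
  f1: (p16, p3, p4) → 129.8267
  f2: (p12, p10, p4) → 117.0168
  f3: (p12, p6, p4) → 28.9821
  f4: (p19, p10, p11) → 35.4270
  f5: (p19, p16, p11) → 45.2936
  f6: (p19, p10, p4) → 98.8389
  f7: (p19, p16, p4) → 95.8557
  f8: (p9, p13, p3) → 56.2410
  f9: (p9, p16, p3) → 55.4126
  f10: (p9, p16, p11) → 57.8942
  f11: (p9, p10, p11) → 38.6528
  f12: (p9, p10, p13) → 96.2800
  f13: (p2, p13, p3) → 26.3900
  f14: (p2, p6, p13) → 29.0163
  f15: (p2, p3, p4) → 45.9938
  f16: (p2, p6, p4) → 50.1358
  f17: (p5, p6, p13) → 5.6656
  f18: (p5, p12, p6) → 11.7256
  f19: (p5, p10, p13) → 38.6463
  f20: (p5, p12, p10) → 49.8124
Σ area = 1113.107

Euler characteristic 12−30+20 = 2 ✓


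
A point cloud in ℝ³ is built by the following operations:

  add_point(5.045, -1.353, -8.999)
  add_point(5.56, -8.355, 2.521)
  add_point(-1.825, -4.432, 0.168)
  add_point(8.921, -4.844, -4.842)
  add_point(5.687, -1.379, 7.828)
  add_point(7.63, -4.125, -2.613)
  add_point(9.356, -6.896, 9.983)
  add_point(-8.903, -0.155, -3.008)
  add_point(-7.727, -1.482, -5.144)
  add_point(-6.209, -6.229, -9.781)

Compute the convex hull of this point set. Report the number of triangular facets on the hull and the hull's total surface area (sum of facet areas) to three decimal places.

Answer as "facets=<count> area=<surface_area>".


Hull vertices (9/10): indices [0, 1, 2, 3, 4, 6, 7, 8, 9].

Area of each hull facet:
  f1: (p2, p6, p7) → 28.4723
  f2: (p2, p1, p6) → 31.0669
  f3: (p2, p9, p7) → 40.3454
  f4: (p2, p1, p9) → 41.1964
  f5: (p4, p6, p7) → 47.7257
  f6: (p4, p0, p7) → 119.7065
  f7: (p8, p9, p7) → 2.8943
  f8: (p8, p0, p7) → 14.4821
  f9: (p8, p0, p9) → 41.5491
  f10: (p3, p1, p6) → 32.5876
  f11: (p3, p4, p6) → 47.0891
  f12: (p3, p4, p0) → 42.8820
  f13: (p3, p1, p9) → 69.8067
  f14: (p3, p0, p9) → 38.1737
Σ area = 597.978

Euler: V−E+F = 9−21+14 = 2.

facets=14 area=597.978


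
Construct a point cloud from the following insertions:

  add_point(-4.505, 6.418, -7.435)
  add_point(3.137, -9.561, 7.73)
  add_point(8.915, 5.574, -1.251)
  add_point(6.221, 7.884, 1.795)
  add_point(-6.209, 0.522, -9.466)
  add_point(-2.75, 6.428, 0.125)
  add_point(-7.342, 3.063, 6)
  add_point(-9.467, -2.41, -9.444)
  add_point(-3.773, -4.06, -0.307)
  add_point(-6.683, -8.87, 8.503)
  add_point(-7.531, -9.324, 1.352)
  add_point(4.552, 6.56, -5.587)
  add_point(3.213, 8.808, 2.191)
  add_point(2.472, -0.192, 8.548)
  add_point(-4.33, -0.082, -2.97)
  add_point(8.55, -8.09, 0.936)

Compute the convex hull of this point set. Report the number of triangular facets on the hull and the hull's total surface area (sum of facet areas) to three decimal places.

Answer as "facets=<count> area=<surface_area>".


14 of the 16 inputs are extreme points: [0, 1, 2, 3, 4, 5, 6, 7, 9, 10, 11, 12, 13, 15].

Triangle areas on the boundary:
  f1: (p0, p6, p7) → 72.4884
  f2: (p9, p6, p7) → 100.0793
  f3: (p13, p6, p12) → 55.6097
  f4: (p13, p3, p12) → 17.4214
  f5: (p13, p9, p1) → 46.0473
  f6: (p13, p9, p6) → 59.6578
  f7: (p13, p15, p1) → 41.4683
  f8: (p13, p15, p2) → 74.5060
  f9: (p13, p3, p2) → 25.4314
  f10: (p4, p15, p7) → 42.3598
  f11: (p4, p0, p7) → 8.4160
  f12: (p5, p6, p12) → 25.0187
  f13: (p5, p0, p12) → 22.6849
  f14: (p5, p0, p6) → 26.0377
  f15: (p11, p0, p12) → 37.9108
  f16: (p11, p3, p12) → 12.1760
  f17: (p11, p3, p2) → 14.5614
  f18: (p11, p4, p0) → 28.1546
  f19: (p11, p15, p2) → 41.7738
  f20: (p11, p4, p15) → 106.4126
  f21: (p10, p15, p1) → 54.3095
  f22: (p10, p9, p1) → 35.6029
  f23: (p10, p15, p7) → 104.1979
  f24: (p10, p9, p7) → 27.4802
Σ area = 1079.807

Euler characteristic 14−36+24 = 2 ✓

facets=24 area=1079.807


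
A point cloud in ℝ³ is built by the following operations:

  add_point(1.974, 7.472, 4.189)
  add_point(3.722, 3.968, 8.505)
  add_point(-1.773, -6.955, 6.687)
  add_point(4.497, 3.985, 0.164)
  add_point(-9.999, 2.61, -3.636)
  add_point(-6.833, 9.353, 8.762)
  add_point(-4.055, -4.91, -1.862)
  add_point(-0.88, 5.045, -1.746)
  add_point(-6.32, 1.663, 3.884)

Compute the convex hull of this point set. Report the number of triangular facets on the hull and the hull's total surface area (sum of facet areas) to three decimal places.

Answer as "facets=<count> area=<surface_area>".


facets=14 area=559.795

Hull vertices (9/9): indices [0, 1, 2, 3, 4, 5, 6, 7, 8].

Triangle areas on the boundary:
  f1: (p1, p2, p3) → 51.4985
  f2: (p1, p5, p2) → 73.2533
  f3: (p6, p2, p4) → 38.3794
  f4: (p6, p2, p3) → 56.0096
  f5: (p7, p5, p4) → 60.5421
  f6: (p7, p6, p4) → 42.6173
  f7: (p7, p6, p3) → 30.1359
  f8: (p8, p2, p4) → 36.0001
  f9: (p8, p5, p4) → 35.8760
  f10: (p8, p5, p2) → 37.1988
  f11: (p0, p7, p3) → 16.4165
  f12: (p0, p7, p5) → 35.2917
  f13: (p0, p1, p3) → 17.1666
  f14: (p0, p1, p5) → 29.4086
Σ area = 559.795

Euler: V−E+F = 9−21+14 = 2.


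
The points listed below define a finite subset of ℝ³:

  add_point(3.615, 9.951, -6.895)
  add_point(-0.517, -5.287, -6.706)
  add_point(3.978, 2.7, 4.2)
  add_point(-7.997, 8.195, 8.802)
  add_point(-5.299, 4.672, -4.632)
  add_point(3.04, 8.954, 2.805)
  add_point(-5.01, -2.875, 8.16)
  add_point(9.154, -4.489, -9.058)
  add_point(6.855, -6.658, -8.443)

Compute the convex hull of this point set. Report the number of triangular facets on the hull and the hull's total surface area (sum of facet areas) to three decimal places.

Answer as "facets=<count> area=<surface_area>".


9 of the 9 inputs are extreme points: [0, 1, 2, 3, 4, 5, 6, 7, 8].

Triangle areas on the boundary:
  f1: (p4, p0, p3) → 72.8398
  f2: (p2, p8, p7) → 25.5743
  f3: (p1, p8, p7) → 9.8483
  f4: (p1, p0, p7) → 74.3168
  f5: (p1, p4, p0) → 59.5406
  f6: (p5, p0, p7) → 76.1144
  f7: (p5, p2, p7) → 49.1980
  f8: (p5, p0, p3) → 52.0787
  f9: (p5, p2, p3) → 40.7233
  f10: (p6, p2, p8) → 89.5107
  f11: (p6, p1, p8) → 51.8604
  f12: (p6, p2, p3) → 62.8008
  f13: (p6, p4, p3) → 76.3163
  f14: (p6, p1, p4) → 79.6577
Σ area = 820.380

Euler: V−E+F = 9−21+14 = 2.

facets=14 area=820.380


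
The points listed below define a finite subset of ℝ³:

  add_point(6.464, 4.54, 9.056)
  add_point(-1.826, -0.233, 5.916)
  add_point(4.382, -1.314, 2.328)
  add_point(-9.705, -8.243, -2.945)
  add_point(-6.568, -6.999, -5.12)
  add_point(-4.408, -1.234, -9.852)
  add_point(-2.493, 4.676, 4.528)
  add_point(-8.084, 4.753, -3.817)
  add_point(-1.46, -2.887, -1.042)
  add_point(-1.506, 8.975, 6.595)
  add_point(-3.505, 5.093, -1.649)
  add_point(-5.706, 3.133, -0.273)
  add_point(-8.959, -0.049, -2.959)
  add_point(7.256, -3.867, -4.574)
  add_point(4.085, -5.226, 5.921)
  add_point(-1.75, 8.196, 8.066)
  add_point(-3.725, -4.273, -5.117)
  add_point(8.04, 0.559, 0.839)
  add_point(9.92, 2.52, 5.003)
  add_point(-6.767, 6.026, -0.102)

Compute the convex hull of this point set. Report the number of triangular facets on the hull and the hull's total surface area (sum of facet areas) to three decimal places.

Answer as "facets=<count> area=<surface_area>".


facets=26 area=852.142

15 of the 20 inputs are extreme points: [0, 1, 3, 4, 5, 7, 9, 10, 12, 13, 14, 15, 17, 18, 19].

Per-facet area ½‖(b−a)×(c−a)‖:
  f1: (p14, p13, p3) → 89.2589
  f2: (p14, p13, p18) → 50.2150
  f3: (p7, p5, p3) → 50.8542
  f4: (p4, p5, p3) → 9.8017
  f5: (p4, p13, p3) → 16.7364
  f6: (p4, p13, p5) → 50.1909
  f7: (p17, p13, p18) → 6.2222
  f8: (p17, p13, p5) → 44.0970
  f9: (p1, p14, p3) → 55.2605
  f10: (p0, p9, p18) → 23.4115
  f11: (p0, p14, p18) → 27.4382
  f12: (p0, p1, p14) → 36.8591
  f13: (p19, p7, p9) → 5.6754
  f14: (p10, p7, p9) → 18.9761
  f15: (p10, p9, p18) → 61.1830
  f16: (p10, p17, p18) → 29.2355
  f17: (p10, p7, p5) → 23.4984
  f18: (p10, p17, p5) → 65.7662
  f19: (p15, p0, p9) → 7.5211
  f20: (p15, p0, p1) → 36.7559
  f21: (p15, p1, p3) → 44.4332
  f22: (p15, p19, p3) → 64.2867
  f23: (p15, p19, p9) → 6.9023
  f24: (p12, p7, p3) → 3.9291
  f25: (p12, p19, p3) → 13.5743
  f26: (p12, p19, p7) → 10.0591
Σ area = 852.142

Euler: V−E+F = 15−39+26 = 2.


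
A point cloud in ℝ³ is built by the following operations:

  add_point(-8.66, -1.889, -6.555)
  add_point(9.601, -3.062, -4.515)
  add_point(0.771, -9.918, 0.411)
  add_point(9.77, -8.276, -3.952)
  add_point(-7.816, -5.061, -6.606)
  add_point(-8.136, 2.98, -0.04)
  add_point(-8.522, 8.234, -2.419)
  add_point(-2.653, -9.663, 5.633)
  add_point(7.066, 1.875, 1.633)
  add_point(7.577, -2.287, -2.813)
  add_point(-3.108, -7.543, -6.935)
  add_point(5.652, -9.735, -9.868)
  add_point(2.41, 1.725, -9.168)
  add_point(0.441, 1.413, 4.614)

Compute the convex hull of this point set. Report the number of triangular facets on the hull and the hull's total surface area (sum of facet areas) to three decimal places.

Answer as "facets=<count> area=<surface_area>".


facets=22 area=880.250

Hull vertices (13/14): indices [0, 1, 2, 3, 4, 5, 6, 7, 8, 10, 11, 12, 13].

Triangle areas on the boundary:
  f1: (p8, p7, p3) → 86.2931
  f2: (p12, p6, p0) → 63.8154
  f3: (p12, p8, p6) → 83.9226
  f4: (p5, p6, p0) → 23.0321
  f5: (p1, p8, p3) → 18.5264
  f6: (p1, p12, p8) → 40.0894
  f7: (p2, p7, p3) → 17.2044
  f8: (p2, p10, p7) → 24.0664
  f9: (p4, p10, p7) → 33.9641
  f10: (p4, p5, p0) → 10.9625
  f11: (p4, p5, p7) → 69.9631
  f12: (p11, p1, p3) → 19.2109
  f13: (p11, p1, p12) → 44.9748
  f14: (p11, p2, p3) → 36.6376
  f15: (p11, p2, p10) → 40.0569
  f16: (p11, p4, p10) → 8.5568
  f17: (p11, p12, p0) → 71.1674
  f18: (p11, p4, p0) → 20.0624
  f19: (p13, p8, p7) → 39.5034
  f20: (p13, p5, p7) → 57.0087
  f21: (p13, p8, p6) → 45.0000
  f22: (p13, p5, p6) → 26.2314
Σ area = 880.250

Euler: V−E+F = 13−33+22 = 2.


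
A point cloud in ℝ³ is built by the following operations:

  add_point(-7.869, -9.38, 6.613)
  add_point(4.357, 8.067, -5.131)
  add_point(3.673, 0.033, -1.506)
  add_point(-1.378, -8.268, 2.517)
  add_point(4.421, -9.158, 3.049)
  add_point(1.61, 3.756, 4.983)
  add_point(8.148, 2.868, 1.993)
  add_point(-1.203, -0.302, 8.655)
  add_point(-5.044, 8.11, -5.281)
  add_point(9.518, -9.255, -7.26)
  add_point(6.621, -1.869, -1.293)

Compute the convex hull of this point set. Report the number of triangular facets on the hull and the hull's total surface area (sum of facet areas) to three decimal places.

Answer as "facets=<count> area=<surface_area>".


facets=12 area=853.557

Points on the hull: [0, 1, 4, 5, 6, 7, 8, 9] (8 of 11).

Facet areas (half cross-product norm):
  f1: (p8, p9, p0) → 211.2514
  f2: (p7, p8, p0) → 95.0673
  f3: (p4, p9, p0) → 54.2944
  f4: (p4, p7, p0) → 62.4150
  f5: (p4, p6, p9) → 71.2193
  f6: (p4, p6, p7) → 63.7294
  f7: (p5, p7, p8) → 35.4989
  f8: (p5, p6, p7) → 18.1860
  f9: (p1, p5, p8) → 51.8922
  f10: (p1, p5, p6) → 34.5326
  f11: (p1, p8, p9) → 81.9838
  f12: (p1, p6, p9) → 73.4864
Σ area = 853.557

Check V−E+F: 8 − 18 + 12 = 2.


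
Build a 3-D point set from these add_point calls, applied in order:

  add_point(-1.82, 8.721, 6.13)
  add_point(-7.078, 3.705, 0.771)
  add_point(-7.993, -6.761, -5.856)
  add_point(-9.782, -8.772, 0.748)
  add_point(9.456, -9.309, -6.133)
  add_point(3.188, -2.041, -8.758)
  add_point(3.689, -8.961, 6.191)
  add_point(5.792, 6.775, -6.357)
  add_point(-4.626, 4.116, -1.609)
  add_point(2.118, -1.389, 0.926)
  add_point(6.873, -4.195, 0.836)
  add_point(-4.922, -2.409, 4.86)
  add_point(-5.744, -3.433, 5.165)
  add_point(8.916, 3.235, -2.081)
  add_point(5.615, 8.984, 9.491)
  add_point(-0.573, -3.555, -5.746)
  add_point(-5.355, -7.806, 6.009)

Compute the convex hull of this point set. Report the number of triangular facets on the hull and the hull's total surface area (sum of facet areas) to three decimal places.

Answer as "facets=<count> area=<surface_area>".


facets=22 area=1119.728

Extreme-point indices: [0, 1, 2, 3, 4, 5, 6, 7, 8, 12, 13, 14, 16] — 13 of 17 on the boundary.

Triangle areas on the boundary:
  f1: (p6, p4, p3) → 98.7422
  f2: (p6, p14, p4) → 123.5725
  f3: (p2, p4, p3) → 61.3166
  f4: (p2, p5, p4) → 60.4631
  f5: (p13, p14, p4) → 63.9703
  f6: (p16, p6, p3) → 24.5906
  f7: (p16, p6, p14) → 83.6459
  f8: (p12, p16, p3) → 15.4903
  f9: (p7, p2, p5) → 49.9769
  f10: (p7, p8, p2) → 67.9719
  f11: (p7, p5, p4) → 42.4811
  f12: (p7, p13, p4) → 39.4813
  f13: (p7, p13, p14) → 41.4202
  f14: (p1, p2, p3) → 43.0188
  f15: (p1, p8, p2) → 20.8719
  f16: (p1, p12, p3) → 33.3774
  f17: (p0, p7, p8) → 55.3826
  f18: (p0, p1, p8) → 15.4991
  f19: (p0, p7, p14) → 59.8045
  f20: (p0, p1, p12) → 38.2278
  f21: (p0, p16, p14) → 67.2198
  f22: (p0, p12, p16) → 13.2032
Σ area = 1119.728

Euler characteristic 13−33+22 = 2 ✓


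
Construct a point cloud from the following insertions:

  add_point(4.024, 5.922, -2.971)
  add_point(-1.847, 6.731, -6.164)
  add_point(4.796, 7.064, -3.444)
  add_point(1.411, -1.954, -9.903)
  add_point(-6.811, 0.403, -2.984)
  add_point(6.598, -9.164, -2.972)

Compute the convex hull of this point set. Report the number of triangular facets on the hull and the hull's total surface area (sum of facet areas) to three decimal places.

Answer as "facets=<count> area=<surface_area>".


facets=8 area=333.867

Hull vertices (6/6): indices [0, 1, 2, 3, 4, 5].

Area of each hull facet:
  f1: (p3, p5, p4) → 61.6957
  f2: (p3, p2, p5) → 65.3159
  f3: (p1, p2, p4) → 28.1234
  f4: (p1, p3, p4) → 41.1039
  f5: (p1, p3, p2) → 35.6773
  f6: (p0, p5, p4) → 88.8314
  f7: (p0, p2, p4) → 4.9769
  f8: (p0, p2, p5) → 8.1419
Σ area = 333.867

Euler: V−E+F = 6−12+8 = 2.


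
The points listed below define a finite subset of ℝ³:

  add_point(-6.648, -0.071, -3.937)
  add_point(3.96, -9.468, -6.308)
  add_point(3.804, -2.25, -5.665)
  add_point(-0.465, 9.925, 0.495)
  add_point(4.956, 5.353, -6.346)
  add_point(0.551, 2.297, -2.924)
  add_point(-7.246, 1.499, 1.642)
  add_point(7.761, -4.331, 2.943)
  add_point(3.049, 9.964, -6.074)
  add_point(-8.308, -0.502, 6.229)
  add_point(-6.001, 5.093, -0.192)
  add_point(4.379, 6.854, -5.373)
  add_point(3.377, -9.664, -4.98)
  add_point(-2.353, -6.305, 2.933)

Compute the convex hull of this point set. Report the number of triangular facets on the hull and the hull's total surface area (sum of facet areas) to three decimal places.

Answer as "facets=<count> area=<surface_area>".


12 of the 14 inputs are extreme points: [0, 1, 3, 4, 6, 7, 8, 9, 10, 11, 12, 13].

Area of each hull facet:
  f1: (p3, p7, p9) → 107.9397
  f2: (p3, p8, p7) → 61.6795
  f3: (p13, p7, p9) → 39.1138
  f4: (p13, p12, p7) → 46.6580
  f5: (p13, p0, p9) → 41.3251
  f6: (p13, p0, p12) → 52.6224
  f7: (p6, p0, p9) → 9.4288
  f8: (p10, p0, p8) → 37.6966
  f9: (p10, p3, p8) → 26.4298
  f10: (p10, p6, p0) → 12.0089
  f11: (p10, p3, p9) → 27.3302
  f12: (p10, p6, p9) → 6.7113
  f13: (p11, p8, p7) → 10.2383
  f14: (p11, p4, p7) → 12.3821
  f15: (p11, p4, p8) → 2.2112
  f16: (p1, p0, p12) → 9.8245
  f17: (p1, p12, p7) → 6.8674
  f18: (p1, p4, p7) → 73.4223
  f19: (p1, p0, p8) → 101.1936
  f20: (p1, p4, p8) → 16.5625
Σ area = 701.646

Euler characteristic 12−30+20 = 2 ✓

facets=20 area=701.646


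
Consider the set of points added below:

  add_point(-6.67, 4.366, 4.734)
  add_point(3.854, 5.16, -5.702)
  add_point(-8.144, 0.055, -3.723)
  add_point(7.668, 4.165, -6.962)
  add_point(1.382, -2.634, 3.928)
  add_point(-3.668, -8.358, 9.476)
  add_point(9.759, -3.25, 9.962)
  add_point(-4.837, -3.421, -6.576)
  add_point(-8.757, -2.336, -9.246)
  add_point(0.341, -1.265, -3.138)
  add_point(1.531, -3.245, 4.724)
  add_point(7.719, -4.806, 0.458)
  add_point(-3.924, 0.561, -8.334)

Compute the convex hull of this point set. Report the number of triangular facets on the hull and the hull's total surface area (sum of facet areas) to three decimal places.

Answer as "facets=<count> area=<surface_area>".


Extreme-point indices: [0, 1, 2, 3, 5, 6, 7, 8, 11, 12] — 10 of 13 on the boundary.

Per-facet area ½‖(b−a)×(c−a)‖:
  f1: (p0, p1, p6) → 128.1110
  f2: (p0, p5, p6) → 99.3197
  f3: (p11, p5, p6) → 67.8710
  f4: (p2, p5, p8) → 40.6687
  f5: (p2, p0, p8) → 2.3665
  f6: (p2, p0, p5) → 66.5956
  f7: (p12, p0, p8) → 39.3321
  f8: (p12, p0, p1) → 63.5298
  f9: (p3, p1, p6) → 38.3585
  f10: (p3, p11, p6) → 49.8094
  f11: (p3, p12, p1) → 16.1456
  f12: (p3, p12, p8) → 8.3258
  f13: (p7, p5, p8) → 31.3103
  f14: (p7, p11, p5) → 101.4589
  f15: (p7, p3, p8) → 29.5250
  f16: (p7, p3, p11) → 77.5813
Σ area = 860.309

Check V−E+F: 10 − 24 + 16 = 2.

facets=16 area=860.309


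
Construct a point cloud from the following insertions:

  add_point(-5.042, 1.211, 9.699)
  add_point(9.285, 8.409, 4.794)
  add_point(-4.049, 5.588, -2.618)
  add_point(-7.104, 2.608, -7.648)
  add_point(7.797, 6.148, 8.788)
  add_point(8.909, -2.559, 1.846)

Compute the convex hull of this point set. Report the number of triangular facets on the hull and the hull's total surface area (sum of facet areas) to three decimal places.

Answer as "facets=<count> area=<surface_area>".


facets=8 area=535.725

6 of the 6 inputs are extreme points: [0, 1, 2, 3, 4, 5].

Per-facet area ½‖(b−a)×(c−a)‖:
  f1: (p5, p1, p3) → 109.1832
  f2: (p0, p5, p3) → 134.7564
  f3: (p4, p5, p1) → 26.5584
  f4: (p4, p0, p1) → 28.6108
  f5: (p4, p0, p5) → 76.3216
  f6: (p2, p1, p3) → 27.4060
  f7: (p2, p0, p3) → 36.6514
  f8: (p2, p0, p1) → 96.2370
Σ area = 535.725

Euler characteristic 6−12+8 = 2 ✓


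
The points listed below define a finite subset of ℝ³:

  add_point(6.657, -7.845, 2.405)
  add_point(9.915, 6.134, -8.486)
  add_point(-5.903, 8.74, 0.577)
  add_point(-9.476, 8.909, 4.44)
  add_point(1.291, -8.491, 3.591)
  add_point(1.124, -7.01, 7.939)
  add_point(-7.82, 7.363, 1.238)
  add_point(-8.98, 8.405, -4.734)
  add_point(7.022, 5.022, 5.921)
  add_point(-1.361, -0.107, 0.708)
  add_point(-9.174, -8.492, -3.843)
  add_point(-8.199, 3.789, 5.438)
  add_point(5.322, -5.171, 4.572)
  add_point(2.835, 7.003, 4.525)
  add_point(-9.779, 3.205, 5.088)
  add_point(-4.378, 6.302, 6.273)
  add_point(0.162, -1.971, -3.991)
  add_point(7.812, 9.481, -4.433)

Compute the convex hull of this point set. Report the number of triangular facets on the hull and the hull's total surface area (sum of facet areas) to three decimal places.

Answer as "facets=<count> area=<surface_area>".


facets=22 area=1134.336

13 of the 18 inputs are extreme points: [0, 1, 3, 4, 5, 7, 8, 10, 12, 13, 14, 15, 17].

Per-facet area ½‖(b−a)×(c−a)‖:
  f1: (p10, p5, p14) → 100.0835
  f2: (p7, p10, p14) → 80.9082
  f3: (p7, p10, p1) → 163.3657
  f4: (p0, p10, p1) → 153.3913
  f5: (p0, p8, p1) → 96.7243
  f6: (p15, p5, p14) → 45.7010
  f7: (p15, p8, p5) → 73.1894
  f8: (p17, p7, p1) → 45.1329
  f9: (p17, p8, p1) → 28.5902
  f10: (p4, p10, p5) → 25.2303
  f11: (p4, p0, p5) → 12.4587
  f12: (p4, p0, p10) → 26.4775
  f13: (p12, p8, p5) → 27.6459
  f14: (p12, p0, p5) → 9.7087
  f15: (p12, p0, p8) → 13.2399
  f16: (p13, p17, p8) → 25.4451
  f17: (p3, p13, p17) → 59.4546
  f18: (p3, p15, p14) → 15.6835
  f19: (p3, p17, p7) → 77.3834
  f20: (p3, p15, p8) → 16.3057
  f21: (p3, p13, p8) → 11.8182
  f22: (p3, p7, p14) → 26.3984
Σ area = 1134.336

Euler: V−E+F = 13−33+22 = 2.
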